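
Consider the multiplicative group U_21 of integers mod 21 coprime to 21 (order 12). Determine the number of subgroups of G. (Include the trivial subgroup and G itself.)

10

|G| = 12, so by Lagrange every subgroup order divides 12. Divisors: 1, 2, 3, 4, 6, 12.
Subgroups by order — order 1: 1; order 2: 3; order 3: 1; order 4: 1; order 6: 3; order 12: 1.
Total: 1 + 3 + 1 + 1 + 3 + 1 = 10.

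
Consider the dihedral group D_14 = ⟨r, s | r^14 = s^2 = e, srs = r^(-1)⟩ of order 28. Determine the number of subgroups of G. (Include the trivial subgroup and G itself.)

28

|G| = 28, so by Lagrange every subgroup order divides 28. Divisors: 1, 2, 4, 7, 14, 28.
Subgroups by order — order 1: 1; order 2: 15; order 4: 7; order 7: 1; order 14: 3; order 28: 1.
Total: 1 + 15 + 7 + 1 + 3 + 1 = 28.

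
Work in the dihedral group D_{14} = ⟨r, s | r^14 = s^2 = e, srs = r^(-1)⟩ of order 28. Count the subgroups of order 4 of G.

7

|G| = 28 and 4 | 28, so subgroups of order 4 are possible by Lagrange.
The subgroups of order 4 are: {e, r^7, r^3s, r^10s}; {e, r^7, r^4s, r^11s}; {e, r^7, r^5s, r^12s}; {e, r^7, r^6s, r^13s}; … (7 in all).
So G has 7 subgroups of order 4.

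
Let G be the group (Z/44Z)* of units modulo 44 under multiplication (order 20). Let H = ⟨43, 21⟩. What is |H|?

4

|⟨43⟩| = 2 and |⟨21⟩| = 2, so |H| is a multiple of lcm(2, 2) = 2 and divides |G| = 20.
Closing under the operation: H = {1, 21, 23, 43}, so |H| = 4.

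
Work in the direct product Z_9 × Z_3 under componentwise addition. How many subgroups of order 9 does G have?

4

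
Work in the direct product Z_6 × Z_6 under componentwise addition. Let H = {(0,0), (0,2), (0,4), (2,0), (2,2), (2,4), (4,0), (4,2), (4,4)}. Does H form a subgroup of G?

|H| = 9 divides |G| = 36, consistent with Lagrange.
H contains the identity, every element's inverse is in H, and H is closed under +: it is a subgroup.

Yes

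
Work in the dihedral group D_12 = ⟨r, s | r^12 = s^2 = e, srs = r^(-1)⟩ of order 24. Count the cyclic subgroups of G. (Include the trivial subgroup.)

A cyclic subgroup of order d is generated by each of its φ(d) elements of order d, so the cyclic subgroups of order d number (#elements of order d)/φ(d).
Cyclic subgroups by order — order 1: 1; order 2: 13; order 3: 1; order 4: 1; order 6: 1; order 12: 1.
Total: 18.

18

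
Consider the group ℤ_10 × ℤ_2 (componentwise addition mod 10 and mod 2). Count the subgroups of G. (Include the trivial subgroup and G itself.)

10

|G| = 20, so by Lagrange every subgroup order divides 20. Divisors: 1, 2, 4, 5, 10, 20.
Subgroups by order — order 1: 1; order 2: 3; order 4: 1; order 5: 1; order 10: 3; order 20: 1.
Total: 1 + 3 + 1 + 1 + 3 + 1 = 10.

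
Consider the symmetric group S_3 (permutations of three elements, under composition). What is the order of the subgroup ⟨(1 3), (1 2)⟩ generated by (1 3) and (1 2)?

|⟨(1 3)⟩| = 2 and |⟨(1 2)⟩| = 2, so |H| is a multiple of lcm(2, 2) = 2 and divides |G| = 6.
Closing {(1 3), (1 2)} under the group operation gives all of G, so |H| = 6.

6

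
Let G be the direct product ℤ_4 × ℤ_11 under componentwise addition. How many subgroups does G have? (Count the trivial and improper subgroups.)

|G| = 44, so by Lagrange every subgroup order divides 44. Divisors: 1, 2, 4, 11, 22, 44.
Subgroups by order — order 1: 1; order 2: 1; order 4: 1; order 11: 1; order 22: 1; order 44: 1.
Total: 1 + 1 + 1 + 1 + 1 + 1 = 6.

6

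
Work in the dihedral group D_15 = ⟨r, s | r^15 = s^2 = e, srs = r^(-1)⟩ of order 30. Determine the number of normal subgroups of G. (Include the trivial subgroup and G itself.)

5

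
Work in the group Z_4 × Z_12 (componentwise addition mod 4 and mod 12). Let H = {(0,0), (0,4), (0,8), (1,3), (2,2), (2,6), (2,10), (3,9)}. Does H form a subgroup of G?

No

Closure fails: (0,4) + (3,9) = (3,1) ∉ H. So H is not a subgroup.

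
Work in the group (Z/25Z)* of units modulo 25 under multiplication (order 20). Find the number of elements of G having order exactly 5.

4

The elements of order 5 are: 6, 11, 16, 21.
That's 4.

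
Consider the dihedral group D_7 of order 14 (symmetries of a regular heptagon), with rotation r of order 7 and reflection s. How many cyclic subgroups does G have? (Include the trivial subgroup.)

Each element a generates a cyclic subgroup ⟨a⟩; distinct elements may generate the same one (a cyclic group of order d has φ(d) generators).
Cyclic subgroups by order — order 1: 1; order 2: 7; order 7: 1.
Total: 9.

9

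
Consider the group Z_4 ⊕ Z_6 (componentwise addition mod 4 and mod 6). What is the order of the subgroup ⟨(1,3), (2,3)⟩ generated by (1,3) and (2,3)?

8

|⟨(1,3)⟩| = 4 and |⟨(2,3)⟩| = 2, so |H| is a multiple of lcm(4, 2) = 4 and divides |G| = 24.
Closing under the operation: H = {(0,0), (0,3), (1,0), (1,3), (2,0), (2,3), (3,0), (3,3)}, so |H| = 8.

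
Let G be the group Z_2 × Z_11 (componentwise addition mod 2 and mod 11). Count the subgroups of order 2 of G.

|G| = 22 and 2 | 22, so subgroups of order 2 are possible by Lagrange.
The subgroups of order 2 are: {(0,0), (1,0)}.
So G has 1 subgroup of order 2.

1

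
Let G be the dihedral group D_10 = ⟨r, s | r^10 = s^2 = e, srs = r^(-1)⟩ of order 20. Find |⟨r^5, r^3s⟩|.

4

|⟨r^5⟩| = 2 and |⟨r^3s⟩| = 2, so |H| is a multiple of lcm(2, 2) = 2 and divides |G| = 20.
Closing under the operation: H = {e, r^5, r^3s, r^8s}, so |H| = 4.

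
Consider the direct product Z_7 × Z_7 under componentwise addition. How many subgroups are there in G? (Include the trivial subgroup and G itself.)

|G| = 49, so by Lagrange every subgroup order divides 49. Divisors: 1, 7, 49.
Subgroups by order — order 1: 1; order 7: 8; order 49: 1.
Total: 1 + 8 + 1 = 10.

10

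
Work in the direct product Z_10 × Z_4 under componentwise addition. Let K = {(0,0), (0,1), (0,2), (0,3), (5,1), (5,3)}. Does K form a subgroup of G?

|K| = 6 does not divide |G| = 40, so by Lagrange K is not a subgroup.

No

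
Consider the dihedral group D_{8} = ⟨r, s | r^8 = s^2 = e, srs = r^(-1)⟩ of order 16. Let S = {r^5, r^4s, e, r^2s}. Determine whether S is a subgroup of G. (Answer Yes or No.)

No

r^5 ∈ S but its inverse r^3 ∉ S, so S is not a subgroup.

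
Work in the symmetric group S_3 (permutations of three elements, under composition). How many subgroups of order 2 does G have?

|G| = 6 and 2 | 6, so subgroups of order 2 are possible by Lagrange.
The subgroups of order 2 are: {e, (1 2)}; {e, (1 3)}; {e, (2 3)}.
So G has 3 subgroups of order 2.

3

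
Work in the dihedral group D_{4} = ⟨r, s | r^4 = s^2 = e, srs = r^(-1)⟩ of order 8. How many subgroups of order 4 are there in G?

|G| = 8 and 4 | 8, so subgroups of order 4 are possible by Lagrange.
The subgroups of order 4 are: {e, r, r^2, r^3}; {e, r^2, s, r^2s}; {e, r^2, rs, r^3s}.
So G has 3 subgroups of order 4.

3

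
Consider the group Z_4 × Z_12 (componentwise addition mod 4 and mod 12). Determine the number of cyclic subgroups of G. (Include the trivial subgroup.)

20

Group the elements of G by the cyclic subgroup they generate; each cyclic subgroup of order d accounts for φ(d) elements.
Cyclic subgroups by order — order 1: 1; order 2: 3; order 3: 1; order 4: 6; order 6: 3; order 12: 6.
Total: 20.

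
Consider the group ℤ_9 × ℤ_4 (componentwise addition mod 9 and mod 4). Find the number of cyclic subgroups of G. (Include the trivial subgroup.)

9

Each element a generates a cyclic subgroup ⟨a⟩; distinct elements may generate the same one (a cyclic group of order d has φ(d) generators).
Cyclic subgroups by order — order 1: 1; order 2: 1; order 3: 1; order 4: 1; order 6: 1; order 9: 1; order 12: 1; order 18: 1; order 36: 1.
Total: 9.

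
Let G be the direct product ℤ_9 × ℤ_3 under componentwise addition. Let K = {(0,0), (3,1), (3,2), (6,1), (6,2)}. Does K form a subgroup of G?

|K| = 5 does not divide |G| = 27, so by Lagrange K is not a subgroup.

No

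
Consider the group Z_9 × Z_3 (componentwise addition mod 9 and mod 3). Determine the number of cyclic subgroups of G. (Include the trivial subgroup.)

Group the elements of G by the cyclic subgroup they generate; each cyclic subgroup of order d accounts for φ(d) elements.
Cyclic subgroups by order — order 1: 1; order 3: 4; order 9: 3.
Total: 8.

8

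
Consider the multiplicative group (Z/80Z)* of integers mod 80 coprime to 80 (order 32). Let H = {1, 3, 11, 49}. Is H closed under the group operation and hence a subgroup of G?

No

11 ∈ H but its inverse 51 ∉ H, so H is not a subgroup.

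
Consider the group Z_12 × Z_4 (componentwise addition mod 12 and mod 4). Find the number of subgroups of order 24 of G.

|G| = 48 and 24 | 48, so subgroups of order 24 are possible by Lagrange.
The subgroups of order 24 are: {(0,0), (0,1), (0,2), (0,3), (2,0), (2,1), (2,2), (2,3), (4,0), (4,1), (4,2), (4,3), (6,0), (6,1), (6,2), (6,3), (8,0), (8,1), (8,2), (8,3), (10,0), (10,1), (10,2), (10,3)}; {(0,0), (0,2), (1,0), (1,2), (2,0), (2,2), (3,0), (3,2), (4,0), (4,2), (5,0), (5,2), (6,0), (6,2), (7,0), (7,2), (8,0), (8,2), (9,0), (9,2), (10,0), (10,2), (11,0), (11,2)}; {(0,0), (0,2), (1,1), (1,3), (2,0), (2,2), (3,1), (3,3), (4,0), (4,2), (5,1), (5,3), (6,0), (6,2), (7,1), (7,3), (8,0), (8,2), (9,1), (9,3), (10,0), (10,2), (11,1), (11,3)}.
So G has 3 subgroups of order 24.

3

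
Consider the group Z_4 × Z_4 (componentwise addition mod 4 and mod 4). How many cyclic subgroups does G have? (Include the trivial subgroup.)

Each element a generates a cyclic subgroup ⟨a⟩; distinct elements may generate the same one (a cyclic group of order d has φ(d) generators).
Cyclic subgroups by order — order 1: 1; order 2: 3; order 4: 6.
Total: 10.

10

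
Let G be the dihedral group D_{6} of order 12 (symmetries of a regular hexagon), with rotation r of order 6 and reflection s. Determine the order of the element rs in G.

2

Computing powers of rs: the smallest k with (rs)^k = e is k = 2.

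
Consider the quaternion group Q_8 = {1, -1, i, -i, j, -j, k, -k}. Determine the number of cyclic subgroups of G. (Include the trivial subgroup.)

A cyclic subgroup of order d is generated by each of its φ(d) elements of order d, so the cyclic subgroups of order d number (#elements of order d)/φ(d).
Cyclic subgroups by order — order 1: 1; order 2: 1; order 4: 3.
Total: 5.

5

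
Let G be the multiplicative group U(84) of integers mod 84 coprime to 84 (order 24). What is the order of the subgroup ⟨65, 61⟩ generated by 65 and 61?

12

|⟨65⟩| = 6 and |⟨61⟩| = 6, so |H| is a multiple of lcm(6, 6) = 6 and divides |G| = 24.
Closing under the operation: H = {1, 5, 13, 17, 25, 29, 37, 41, 53, 61, 65, 73}, so |H| = 12.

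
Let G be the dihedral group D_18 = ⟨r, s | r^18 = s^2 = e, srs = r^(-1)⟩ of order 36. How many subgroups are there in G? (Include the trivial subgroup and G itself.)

45

|G| = 36, so by Lagrange every subgroup order divides 36. Divisors: 1, 2, 3, 4, 6, 9, 12, 18, 36.
Subgroups by order — order 1: 1; order 2: 19; order 3: 1; order 4: 9; order 6: 7; order 9: 1; order 12: 3; order 18: 3; order 36: 1.
Total: 1 + 19 + 1 + 9 + 7 + 1 + 3 + 3 + 1 = 45.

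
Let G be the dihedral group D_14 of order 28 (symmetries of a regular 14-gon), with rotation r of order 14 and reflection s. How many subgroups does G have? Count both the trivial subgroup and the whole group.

|G| = 28, so by Lagrange every subgroup order divides 28. Divisors: 1, 2, 4, 7, 14, 28.
Subgroups by order — order 1: 1; order 2: 15; order 4: 7; order 7: 1; order 14: 3; order 28: 1.
Total: 1 + 15 + 7 + 1 + 3 + 1 = 28.

28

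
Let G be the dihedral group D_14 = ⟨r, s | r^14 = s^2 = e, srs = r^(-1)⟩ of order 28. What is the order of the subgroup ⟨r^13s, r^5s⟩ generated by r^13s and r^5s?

14

|⟨r^13s⟩| = 2 and |⟨r^5s⟩| = 2, so |H| is a multiple of lcm(2, 2) = 2 and divides |G| = 28.
Closing under the operation: H = {e, r^2, r^4, r^6, r^8, r^10, r^12, rs, r^3s, r^5s, r^7s, r^9s, r^11s, r^13s}, so |H| = 14.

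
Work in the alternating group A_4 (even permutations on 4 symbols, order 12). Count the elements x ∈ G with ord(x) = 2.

3

The elements of order 2 are: (1 2)(3 4), (1 3)(2 4), (1 4)(2 3).
That's 3.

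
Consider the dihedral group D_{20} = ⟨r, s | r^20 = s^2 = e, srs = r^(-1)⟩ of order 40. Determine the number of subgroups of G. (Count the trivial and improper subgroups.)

48

|G| = 40, so by Lagrange every subgroup order divides 40. Divisors: 1, 2, 4, 5, 8, 10, 20, 40.
Subgroups by order — order 1: 1; order 2: 21; order 4: 11; order 5: 1; order 8: 5; order 10: 5; order 20: 3; order 40: 1.
Total: 1 + 21 + 11 + 1 + 5 + 5 + 3 + 1 = 48.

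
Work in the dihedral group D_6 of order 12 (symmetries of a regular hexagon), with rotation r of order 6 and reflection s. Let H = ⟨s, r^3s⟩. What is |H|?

|⟨s⟩| = 2 and |⟨r^3s⟩| = 2, so |H| is a multiple of lcm(2, 2) = 2 and divides |G| = 12.
Closing under the operation: H = {e, r^3, s, r^3s}, so |H| = 4.

4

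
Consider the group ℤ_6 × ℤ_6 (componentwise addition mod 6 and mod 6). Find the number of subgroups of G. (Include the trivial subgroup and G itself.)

|G| = 36, so by Lagrange every subgroup order divides 36. Divisors: 1, 2, 3, 4, 6, 9, 12, 18, 36.
Subgroups by order — order 1: 1; order 2: 3; order 3: 4; order 4: 1; order 6: 12; order 9: 1; order 12: 4; order 18: 3; order 36: 1.
Total: 1 + 3 + 4 + 1 + 12 + 1 + 4 + 3 + 1 = 30.

30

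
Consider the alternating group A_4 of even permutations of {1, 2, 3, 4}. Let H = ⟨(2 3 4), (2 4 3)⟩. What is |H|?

|⟨(2 3 4)⟩| = 3 and |⟨(2 4 3)⟩| = 3, so |H| is a multiple of lcm(3, 3) = 3 and divides |G| = 12.
Closing under the operation: H = {e, (2 3 4), (2 4 3)}, so |H| = 3.

3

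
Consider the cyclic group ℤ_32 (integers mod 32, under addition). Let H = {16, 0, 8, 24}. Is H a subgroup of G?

Yes

|H| = 4 divides |G| = 32, consistent with Lagrange.
H contains the identity, every element's inverse is in H, and H is closed under +: it is a subgroup.
In fact H = ⟨8⟩.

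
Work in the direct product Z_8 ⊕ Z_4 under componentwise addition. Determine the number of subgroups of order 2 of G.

3

|G| = 32 and 2 | 32, so subgroups of order 2 are possible by Lagrange.
The subgroups of order 2 are: {(0,0), (0,2)}; {(0,0), (4,0)}; {(0,0), (4,2)}.
So G has 3 subgroups of order 2.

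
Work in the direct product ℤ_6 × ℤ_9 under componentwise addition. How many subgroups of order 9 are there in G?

4

|G| = 54 and 9 | 54, so subgroups of order 9 are possible by Lagrange.
The subgroups of order 9 are: {(0,0), (0,1), (0,2), (0,3), (0,4), (0,5), (0,6), (0,7), (0,8)}; {(0,0), (0,3), (0,6), (2,0), (2,3), (2,6), (4,0), (4,3), (4,6)}; {(0,0), (0,3), (0,6), (2,1), (2,4), (2,7), (4,2), (4,5), (4,8)}; {(0,0), (0,3), (0,6), (2,2), (2,5), (2,8), (4,1), (4,4), (4,7)}.
So G has 4 subgroups of order 9.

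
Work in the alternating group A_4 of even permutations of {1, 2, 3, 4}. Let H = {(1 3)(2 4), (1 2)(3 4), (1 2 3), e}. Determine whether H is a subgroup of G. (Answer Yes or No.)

No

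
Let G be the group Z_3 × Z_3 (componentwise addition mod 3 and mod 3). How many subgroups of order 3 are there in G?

|G| = 9 and 3 | 9, so subgroups of order 3 are possible by Lagrange.
The subgroups of order 3 are: {(0,0), (0,1), (0,2)}; {(0,0), (1,0), (2,0)}; {(0,0), (1,1), (2,2)}; {(0,0), (1,2), (2,1)}.
So G has 4 subgroups of order 3.

4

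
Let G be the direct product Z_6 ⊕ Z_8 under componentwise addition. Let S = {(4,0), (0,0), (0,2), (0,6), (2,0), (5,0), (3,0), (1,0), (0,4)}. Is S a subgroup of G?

No

|S| = 9 does not divide |G| = 48, so by Lagrange S is not a subgroup.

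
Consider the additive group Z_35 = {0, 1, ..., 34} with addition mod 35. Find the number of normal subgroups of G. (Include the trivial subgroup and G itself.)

4

G is abelian, so every subgroup is normal.
G has 4 subgroups in total, hence 4 normal subgroups.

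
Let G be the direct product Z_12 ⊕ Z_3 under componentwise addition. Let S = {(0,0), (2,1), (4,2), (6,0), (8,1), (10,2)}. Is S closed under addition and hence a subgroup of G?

|S| = 6 divides |G| = 36, consistent with Lagrange.
S contains the identity, every element's inverse is in S, and S is closed under +: it is a subgroup.
In fact S = ⟨(10,2)⟩.

Yes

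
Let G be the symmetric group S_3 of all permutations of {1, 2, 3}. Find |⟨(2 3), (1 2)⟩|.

6

|⟨(2 3)⟩| = 2 and |⟨(1 2)⟩| = 2, so |H| is a multiple of lcm(2, 2) = 2 and divides |G| = 6.
Closing {(2 3), (1 2)} under the group operation gives all of G, so |H| = 6.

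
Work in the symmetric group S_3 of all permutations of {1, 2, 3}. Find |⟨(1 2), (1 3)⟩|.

|⟨(1 2)⟩| = 2 and |⟨(1 3)⟩| = 2, so |H| is a multiple of lcm(2, 2) = 2 and divides |G| = 6.
Closing {(1 2), (1 3)} under the group operation gives all of G, so |H| = 6.

6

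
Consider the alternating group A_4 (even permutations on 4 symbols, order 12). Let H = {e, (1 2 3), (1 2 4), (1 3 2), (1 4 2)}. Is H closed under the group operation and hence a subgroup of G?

No

|H| = 5 does not divide |G| = 12, so by Lagrange H is not a subgroup.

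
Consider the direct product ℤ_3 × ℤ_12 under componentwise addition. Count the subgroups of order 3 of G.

4

|G| = 36 and 3 | 36, so subgroups of order 3 are possible by Lagrange.
The subgroups of order 3 are: {(0,0), (0,4), (0,8)}; {(0,0), (1,0), (2,0)}; {(0,0), (1,4), (2,8)}; {(0,0), (1,8), (2,4)}.
So G has 4 subgroups of order 3.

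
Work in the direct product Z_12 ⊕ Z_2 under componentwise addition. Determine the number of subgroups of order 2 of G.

|G| = 24 and 2 | 24, so subgroups of order 2 are possible by Lagrange.
The subgroups of order 2 are: {(0,0), (0,1)}; {(0,0), (6,0)}; {(0,0), (6,1)}.
So G has 3 subgroups of order 2.

3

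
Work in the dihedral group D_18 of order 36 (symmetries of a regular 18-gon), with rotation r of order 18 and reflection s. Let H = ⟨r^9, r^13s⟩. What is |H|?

|⟨r^9⟩| = 2 and |⟨r^13s⟩| = 2, so |H| is a multiple of lcm(2, 2) = 2 and divides |G| = 36.
Closing under the operation: H = {e, r^9, r^4s, r^13s}, so |H| = 4.

4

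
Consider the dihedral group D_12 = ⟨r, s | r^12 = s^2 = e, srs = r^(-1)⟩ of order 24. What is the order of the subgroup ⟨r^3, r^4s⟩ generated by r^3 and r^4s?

8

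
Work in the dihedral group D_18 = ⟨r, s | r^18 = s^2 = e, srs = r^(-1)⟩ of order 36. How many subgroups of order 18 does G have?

3

|G| = 36 and 18 | 36, so subgroups of order 18 are possible by Lagrange.
The subgroups of order 18 are: {e, r, r^2, r^3, r^4, r^5, r^6, r^7, r^8, r^9, r^10, r^11, r^12, r^13, r^14, r^15, r^16, r^17}; {e, r^2, r^4, r^6, r^8, r^10, r^12, r^14, r^16, s, r^2s, r^4s, r^6s, r^8s, r^10s, r^12s, r^14s, r^16s}; {e, r^2, r^4, r^6, r^8, r^10, r^12, r^14, r^16, rs, r^3s, r^5s, r^7s, r^9s, r^11s, r^13s, r^15s, r^17s}.
So G has 3 subgroups of order 18.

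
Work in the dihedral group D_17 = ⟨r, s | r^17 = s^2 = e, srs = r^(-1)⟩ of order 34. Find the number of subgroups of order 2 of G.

17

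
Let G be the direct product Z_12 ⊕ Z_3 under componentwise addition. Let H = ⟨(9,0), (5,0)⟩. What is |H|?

12

|⟨(9,0)⟩| = 4 and |⟨(5,0)⟩| = 12, so |H| is a multiple of lcm(4, 12) = 12 and divides |G| = 36.
Closing under the operation: H = {(0,0), (1,0), (2,0), (3,0), (4,0), (5,0), (6,0), (7,0), (8,0), (9,0), (10,0), (11,0)}, so |H| = 12.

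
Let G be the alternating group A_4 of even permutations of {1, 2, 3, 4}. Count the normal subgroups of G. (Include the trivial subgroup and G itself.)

3

G has 10 subgroups. Checking conjugation-invariance by order — order 1: 1/1 normal; order 2: 0/3 normal; order 3: 0/4 normal; order 4: 1/1 normal; order 12: 1/1 normal.
Total normal subgroups: 3.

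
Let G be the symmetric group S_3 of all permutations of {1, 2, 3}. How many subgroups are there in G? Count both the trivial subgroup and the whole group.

6

|G| = 6, so by Lagrange every subgroup order divides 6. Divisors: 1, 2, 3, 6.
Subgroups by order — order 1: 1; order 2: 3; order 3: 1; order 6: 1.
Total: 1 + 3 + 1 + 1 = 6.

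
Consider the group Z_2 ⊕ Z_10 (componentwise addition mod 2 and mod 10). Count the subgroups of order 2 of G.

|G| = 20 and 2 | 20, so subgroups of order 2 are possible by Lagrange.
The subgroups of order 2 are: {(0,0), (0,5)}; {(0,0), (1,0)}; {(0,0), (1,5)}.
So G has 3 subgroups of order 2.

3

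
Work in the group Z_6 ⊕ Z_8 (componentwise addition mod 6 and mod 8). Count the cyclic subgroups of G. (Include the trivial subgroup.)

A cyclic subgroup of order d is generated by each of its φ(d) elements of order d, so the cyclic subgroups of order d number (#elements of order d)/φ(d).
Cyclic subgroups by order — order 1: 1; order 2: 3; order 3: 1; order 4: 2; order 6: 3; order 8: 2; order 12: 2; order 24: 2.
Total: 16.

16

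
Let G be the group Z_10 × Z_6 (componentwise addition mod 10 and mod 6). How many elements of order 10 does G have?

12

An element (a,b) has order lcm(ord(a), ord(b)); count pairs with lcm equal to 10.
Enumerating gives 12 such elements.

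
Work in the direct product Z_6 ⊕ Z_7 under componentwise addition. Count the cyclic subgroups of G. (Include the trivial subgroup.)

A cyclic subgroup of order d is generated by each of its φ(d) elements of order d, so the cyclic subgroups of order d number (#elements of order d)/φ(d).
Cyclic subgroups by order — order 1: 1; order 2: 1; order 3: 1; order 6: 1; order 7: 1; order 14: 1; order 21: 1; order 42: 1.
Total: 8.

8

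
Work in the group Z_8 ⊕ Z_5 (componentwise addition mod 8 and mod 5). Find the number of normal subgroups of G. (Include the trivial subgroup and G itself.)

8

G is abelian, so every subgroup is normal.
G has 8 subgroups in total, hence 8 normal subgroups.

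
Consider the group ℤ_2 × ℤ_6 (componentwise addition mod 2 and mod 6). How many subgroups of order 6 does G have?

|G| = 12 and 6 | 12, so subgroups of order 6 are possible by Lagrange.
The subgroups of order 6 are: {(0,0), (0,1), (0,2), (0,3), (0,4), (0,5)}; {(0,0), (0,2), (0,4), (1,0), (1,2), (1,4)}; {(0,0), (0,2), (0,4), (1,1), (1,3), (1,5)}.
So G has 3 subgroups of order 6.

3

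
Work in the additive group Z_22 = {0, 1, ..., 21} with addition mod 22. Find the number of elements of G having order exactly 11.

10

In a cyclic group of order 22, the number of elements of order d (for d | 22) is φ(d).
φ(11) = 10.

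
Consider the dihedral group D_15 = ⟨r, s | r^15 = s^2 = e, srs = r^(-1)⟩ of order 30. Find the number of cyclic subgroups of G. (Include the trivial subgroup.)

Group the elements of G by the cyclic subgroup they generate; each cyclic subgroup of order d accounts for φ(d) elements.
Cyclic subgroups by order — order 1: 1; order 2: 15; order 3: 1; order 5: 1; order 15: 1.
Total: 19.

19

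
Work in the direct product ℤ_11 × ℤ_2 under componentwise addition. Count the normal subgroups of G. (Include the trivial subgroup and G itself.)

4

G is abelian, so every subgroup is normal.
G has 4 subgroups in total, hence 4 normal subgroups.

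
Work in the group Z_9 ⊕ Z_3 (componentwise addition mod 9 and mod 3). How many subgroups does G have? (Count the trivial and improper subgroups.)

|G| = 27, so by Lagrange every subgroup order divides 27. Divisors: 1, 3, 9, 27.
Subgroups by order — order 1: 1; order 3: 4; order 9: 4; order 27: 1.
Total: 1 + 4 + 4 + 1 = 10.

10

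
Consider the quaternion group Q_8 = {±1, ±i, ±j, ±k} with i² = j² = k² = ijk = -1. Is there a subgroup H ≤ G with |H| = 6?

6 does not divide |G| = 8, so by Lagrange no subgroup of order 6 exists.

No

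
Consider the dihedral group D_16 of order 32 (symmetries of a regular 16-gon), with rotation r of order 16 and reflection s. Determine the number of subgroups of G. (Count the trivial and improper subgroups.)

36

|G| = 32, so by Lagrange every subgroup order divides 32. Divisors: 1, 2, 4, 8, 16, 32.
Subgroups by order — order 1: 1; order 2: 17; order 4: 9; order 8: 5; order 16: 3; order 32: 1.
Total: 1 + 17 + 9 + 5 + 3 + 1 = 36.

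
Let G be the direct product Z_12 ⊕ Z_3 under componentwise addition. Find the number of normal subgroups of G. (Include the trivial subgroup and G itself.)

G is abelian, so every subgroup is normal.
G has 18 subgroups in total, hence 18 normal subgroups.

18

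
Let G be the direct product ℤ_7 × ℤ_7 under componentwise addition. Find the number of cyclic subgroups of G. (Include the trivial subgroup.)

9

A cyclic subgroup of order d is generated by each of its φ(d) elements of order d, so the cyclic subgroups of order d number (#elements of order d)/φ(d).
Cyclic subgroups by order — order 1: 1; order 7: 8.
Total: 9.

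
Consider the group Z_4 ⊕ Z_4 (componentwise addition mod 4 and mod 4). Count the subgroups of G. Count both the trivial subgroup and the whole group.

|G| = 16, so by Lagrange every subgroup order divides 16. Divisors: 1, 2, 4, 8, 16.
Subgroups by order — order 1: 1; order 2: 3; order 4: 7; order 8: 3; order 16: 1.
Total: 1 + 3 + 7 + 3 + 1 = 15.

15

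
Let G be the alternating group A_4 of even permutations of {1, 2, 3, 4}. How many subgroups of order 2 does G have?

3

|G| = 12 and 2 | 12, so subgroups of order 2 are possible by Lagrange.
The subgroups of order 2 are: {e, (1 2)(3 4)}; {e, (1 3)(2 4)}; {e, (1 4)(2 3)}.
So G has 3 subgroups of order 2.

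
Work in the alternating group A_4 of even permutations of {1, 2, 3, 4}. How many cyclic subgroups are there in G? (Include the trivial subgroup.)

A cyclic subgroup of order d is generated by each of its φ(d) elements of order d, so the cyclic subgroups of order d number (#elements of order d)/φ(d).
Cyclic subgroups by order — order 1: 1; order 2: 3; order 3: 4.
Total: 8.

8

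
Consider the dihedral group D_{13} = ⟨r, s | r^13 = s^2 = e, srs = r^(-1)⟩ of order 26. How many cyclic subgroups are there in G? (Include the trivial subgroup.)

A cyclic subgroup of order d is generated by each of its φ(d) elements of order d, so the cyclic subgroups of order d number (#elements of order d)/φ(d).
Cyclic subgroups by order — order 1: 1; order 2: 13; order 13: 1.
Total: 15.

15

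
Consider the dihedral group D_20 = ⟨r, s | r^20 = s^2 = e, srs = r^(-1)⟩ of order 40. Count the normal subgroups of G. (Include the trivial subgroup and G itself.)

9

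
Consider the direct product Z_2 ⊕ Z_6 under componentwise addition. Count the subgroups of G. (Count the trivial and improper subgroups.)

|G| = 12, so by Lagrange every subgroup order divides 12. Divisors: 1, 2, 3, 4, 6, 12.
Subgroups by order — order 1: 1; order 2: 3; order 3: 1; order 4: 1; order 6: 3; order 12: 1.
Total: 1 + 3 + 1 + 1 + 3 + 1 = 10.

10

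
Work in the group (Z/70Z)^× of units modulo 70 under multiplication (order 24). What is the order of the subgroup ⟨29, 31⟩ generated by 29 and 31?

|⟨29⟩| = 2 and |⟨31⟩| = 6, so |H| is a multiple of lcm(2, 6) = 6 and divides |G| = 24.
Closing under the operation: H = {1, 9, 11, 19, 29, 31, 39, 41, 51, 59, 61, 69}, so |H| = 12.

12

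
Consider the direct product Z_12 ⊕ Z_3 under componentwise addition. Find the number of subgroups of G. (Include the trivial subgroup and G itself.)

|G| = 36, so by Lagrange every subgroup order divides 36. Divisors: 1, 2, 3, 4, 6, 9, 12, 18, 36.
Subgroups by order — order 1: 1; order 2: 1; order 3: 4; order 4: 1; order 6: 4; order 9: 1; order 12: 4; order 18: 1; order 36: 1.
Total: 1 + 1 + 4 + 1 + 4 + 1 + 4 + 1 + 1 = 18.

18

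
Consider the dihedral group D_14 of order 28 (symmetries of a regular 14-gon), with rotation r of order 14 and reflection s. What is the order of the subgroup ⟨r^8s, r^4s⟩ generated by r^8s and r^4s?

|⟨r^8s⟩| = 2 and |⟨r^4s⟩| = 2, so |H| is a multiple of lcm(2, 2) = 2 and divides |G| = 28.
Closing under the operation: H = {e, r^2, r^4, r^6, r^8, r^10, r^12, s, r^2s, r^4s, r^6s, r^8s, r^10s, r^12s}, so |H| = 14.

14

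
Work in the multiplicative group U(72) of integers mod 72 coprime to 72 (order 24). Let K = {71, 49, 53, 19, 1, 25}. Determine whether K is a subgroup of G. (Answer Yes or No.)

Closure fails: 49 · 19 = 67 ∉ K. So K is not a subgroup.

No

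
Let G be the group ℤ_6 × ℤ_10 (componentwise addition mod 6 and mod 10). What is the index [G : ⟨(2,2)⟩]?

4

|⟨(2,2)⟩| = 15 and |G| = 60.
By Lagrange, [G : H] = |G|/|H| = 60/15 = 4.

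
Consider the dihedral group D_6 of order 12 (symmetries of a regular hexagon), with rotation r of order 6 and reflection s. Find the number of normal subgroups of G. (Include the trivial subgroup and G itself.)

7

G has 16 subgroups. Checking conjugation-invariance by order — order 1: 1/1 normal; order 2: 1/7 normal; order 3: 1/1 normal; order 4: 0/3 normal; order 6: 3/3 normal; order 12: 1/1 normal.
Total normal subgroups: 7.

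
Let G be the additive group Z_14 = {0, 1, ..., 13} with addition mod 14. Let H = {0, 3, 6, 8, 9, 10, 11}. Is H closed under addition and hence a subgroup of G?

No

9 ∈ H but its inverse 5 ∉ H, so H is not a subgroup.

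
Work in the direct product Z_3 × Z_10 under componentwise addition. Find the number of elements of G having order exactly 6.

2

An element (a,b) has order lcm(ord(a), ord(b)); count pairs with lcm equal to 6.
Enumerating gives 2 such elements.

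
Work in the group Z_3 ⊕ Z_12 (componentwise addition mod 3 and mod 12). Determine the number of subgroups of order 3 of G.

|G| = 36 and 3 | 36, so subgroups of order 3 are possible by Lagrange.
The subgroups of order 3 are: {(0,0), (0,4), (0,8)}; {(0,0), (1,0), (2,0)}; {(0,0), (1,4), (2,8)}; {(0,0), (1,8), (2,4)}.
So G has 4 subgroups of order 3.

4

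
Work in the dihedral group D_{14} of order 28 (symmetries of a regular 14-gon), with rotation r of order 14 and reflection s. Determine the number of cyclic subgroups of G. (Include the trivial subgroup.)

A cyclic subgroup of order d is generated by each of its φ(d) elements of order d, so the cyclic subgroups of order d number (#elements of order d)/φ(d).
Cyclic subgroups by order — order 1: 1; order 2: 15; order 7: 1; order 14: 1.
Total: 18.

18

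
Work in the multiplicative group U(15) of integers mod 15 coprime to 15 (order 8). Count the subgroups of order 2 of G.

|G| = 8 and 2 | 8, so subgroups of order 2 are possible by Lagrange.
The subgroups of order 2 are: {1, 11}; {1, 14}; {1, 4}.
So G has 3 subgroups of order 2.

3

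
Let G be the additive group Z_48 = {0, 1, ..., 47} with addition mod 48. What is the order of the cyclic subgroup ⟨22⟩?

In Z_48, the order of an element a is n/gcd(a, n).
gcd(22, 48) = 2, so |⟨22⟩| = 48/2 = 24.

24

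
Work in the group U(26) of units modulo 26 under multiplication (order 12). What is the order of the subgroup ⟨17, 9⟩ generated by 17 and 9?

6

|⟨17⟩| = 6 and |⟨9⟩| = 3, so |H| is a multiple of lcm(6, 3) = 6 and divides |G| = 12.
Closing under the operation: H = {1, 3, 9, 17, 23, 25}, so |H| = 6.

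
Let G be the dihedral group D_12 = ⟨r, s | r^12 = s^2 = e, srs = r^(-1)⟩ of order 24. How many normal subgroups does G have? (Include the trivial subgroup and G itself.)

9

G has 34 subgroups. Checking conjugation-invariance by order — order 1: 1/1 normal; order 2: 1/13 normal; order 3: 1/1 normal; order 4: 1/7 normal; order 6: 1/5 normal; order 8: 0/3 normal; order 12: 3/3 normal; order 24: 1/1 normal.
Total normal subgroups: 9.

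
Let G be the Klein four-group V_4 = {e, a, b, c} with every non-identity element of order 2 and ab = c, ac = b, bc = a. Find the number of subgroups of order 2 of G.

3

|G| = 4 and 2 | 4, so subgroups of order 2 are possible by Lagrange.
The subgroups of order 2 are: {e, a}; {e, b}; {e, c}.
So G has 3 subgroups of order 2.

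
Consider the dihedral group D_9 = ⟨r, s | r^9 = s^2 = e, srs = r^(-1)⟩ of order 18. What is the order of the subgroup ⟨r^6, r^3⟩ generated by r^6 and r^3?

|⟨r^6⟩| = 3 and |⟨r^3⟩| = 3, so |H| is a multiple of lcm(3, 3) = 3 and divides |G| = 18.
Closing under the operation: H = {e, r^3, r^6}, so |H| = 3.

3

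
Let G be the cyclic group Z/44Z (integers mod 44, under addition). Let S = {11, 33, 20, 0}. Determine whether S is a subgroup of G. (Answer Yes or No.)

No

20 ∈ S but its inverse 24 ∉ S, so S is not a subgroup.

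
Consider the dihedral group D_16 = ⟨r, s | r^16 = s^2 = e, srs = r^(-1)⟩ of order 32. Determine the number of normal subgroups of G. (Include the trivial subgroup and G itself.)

G has 36 subgroups. Checking conjugation-invariance by order — order 1: 1/1 normal; order 2: 1/17 normal; order 4: 1/9 normal; order 8: 1/5 normal; order 16: 3/3 normal; order 32: 1/1 normal.
Total normal subgroups: 8.

8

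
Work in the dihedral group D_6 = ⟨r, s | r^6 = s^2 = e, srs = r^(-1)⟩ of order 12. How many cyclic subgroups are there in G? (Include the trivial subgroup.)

A cyclic subgroup of order d is generated by each of its φ(d) elements of order d, so the cyclic subgroups of order d number (#elements of order d)/φ(d).
Cyclic subgroups by order — order 1: 1; order 2: 7; order 3: 1; order 6: 1.
Total: 10.

10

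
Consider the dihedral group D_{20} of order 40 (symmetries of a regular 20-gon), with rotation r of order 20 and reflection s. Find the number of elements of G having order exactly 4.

2

The elements of order 4 are: r^5, r^15.
That's 2.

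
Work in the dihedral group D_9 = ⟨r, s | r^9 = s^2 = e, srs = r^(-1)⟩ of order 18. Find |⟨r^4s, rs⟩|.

6

|⟨r^4s⟩| = 2 and |⟨rs⟩| = 2, so |H| is a multiple of lcm(2, 2) = 2 and divides |G| = 18.
Closing under the operation: H = {e, r^3, r^6, rs, r^4s, r^7s}, so |H| = 6.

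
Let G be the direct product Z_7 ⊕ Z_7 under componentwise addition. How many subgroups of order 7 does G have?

|G| = 49 and 7 | 49, so subgroups of order 7 are possible by Lagrange.
The subgroups of order 7 are: {(0,0), (0,1), (0,2), (0,3), (0,4), (0,5), (0,6)}; {(0,0), (1,0), (2,0), (3,0), (4,0), (5,0), (6,0)}; {(0,0), (1,1), (2,2), (3,3), (4,4), (5,5), (6,6)}; {(0,0), (1,2), (2,4), (3,6), (4,1), (5,3), (6,5)}; … (8 in all).
So G has 8 subgroups of order 7.

8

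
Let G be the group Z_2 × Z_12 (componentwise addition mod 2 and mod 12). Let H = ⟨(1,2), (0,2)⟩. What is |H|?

|⟨(1,2)⟩| = 6 and |⟨(0,2)⟩| = 6, so |H| is a multiple of lcm(6, 6) = 6 and divides |G| = 24.
Closing under the operation: H = {(0,0), (0,2), (0,4), (0,6), (0,8), (0,10), (1,0), (1,2), (1,4), (1,6), (1,8), (1,10)}, so |H| = 12.

12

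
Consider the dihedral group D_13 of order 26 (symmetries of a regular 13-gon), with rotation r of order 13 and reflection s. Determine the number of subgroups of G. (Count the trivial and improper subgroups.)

16

|G| = 26, so by Lagrange every subgroup order divides 26. Divisors: 1, 2, 13, 26.
Subgroups by order — order 1: 1; order 2: 13; order 13: 1; order 26: 1.
Total: 1 + 13 + 1 + 1 = 16.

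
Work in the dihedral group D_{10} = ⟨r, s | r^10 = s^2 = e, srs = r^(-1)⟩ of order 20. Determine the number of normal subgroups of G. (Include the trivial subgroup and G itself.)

G has 22 subgroups. Checking conjugation-invariance by order — order 1: 1/1 normal; order 2: 1/11 normal; order 4: 0/5 normal; order 5: 1/1 normal; order 10: 3/3 normal; order 20: 1/1 normal.
Total normal subgroups: 7.

7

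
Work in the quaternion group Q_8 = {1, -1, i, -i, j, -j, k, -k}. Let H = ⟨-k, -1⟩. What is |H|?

|⟨-k⟩| = 4 and |⟨-1⟩| = 2, so |H| is a multiple of lcm(4, 2) = 4 and divides |G| = 8.
Closing under the operation: H = {1, -1, k, -k}, so |H| = 4.

4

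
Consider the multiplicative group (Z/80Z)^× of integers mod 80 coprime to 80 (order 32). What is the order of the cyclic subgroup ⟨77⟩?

Compute successive powers of 77 mod 80: 77, 9, 53, 1; 77^4 ≡ 1 (mod 80).
So |⟨77⟩| = 4.

4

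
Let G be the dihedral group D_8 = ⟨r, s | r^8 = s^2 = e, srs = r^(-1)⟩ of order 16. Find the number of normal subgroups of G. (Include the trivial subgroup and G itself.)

7

G has 19 subgroups. Checking conjugation-invariance by order — order 1: 1/1 normal; order 2: 1/9 normal; order 4: 1/5 normal; order 8: 3/3 normal; order 16: 1/1 normal.
Total normal subgroups: 7.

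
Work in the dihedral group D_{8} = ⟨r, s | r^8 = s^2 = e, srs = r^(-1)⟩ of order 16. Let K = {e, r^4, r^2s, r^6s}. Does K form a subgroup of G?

Yes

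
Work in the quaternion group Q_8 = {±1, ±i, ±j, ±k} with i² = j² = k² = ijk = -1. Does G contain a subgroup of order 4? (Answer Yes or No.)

Yes

4 | 8. A subgroup of order 4 is {1, -1, i, -i}.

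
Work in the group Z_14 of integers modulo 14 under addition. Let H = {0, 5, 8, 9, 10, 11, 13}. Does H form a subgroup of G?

8 ∈ H but its inverse 6 ∉ H, so H is not a subgroup.

No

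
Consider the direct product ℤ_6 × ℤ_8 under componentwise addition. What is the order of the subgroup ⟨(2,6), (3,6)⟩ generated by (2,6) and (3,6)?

|⟨(2,6)⟩| = 12 and |⟨(3,6)⟩| = 4, so |H| is a multiple of lcm(12, 4) = 12 and divides |G| = 48.
Closing under the operation: H = {(0,0), (0,2), (0,4), (0,6), (1,0), (1,2), (1,4), (1,6), (2,0), (2,2), (2,4), (2,6), (3,0), (3,2), (3,4), (3,6), (4,0), (4,2), (4,4), (4,6), (5,0), (5,2), (5,4), (5,6)}, so |H| = 24.

24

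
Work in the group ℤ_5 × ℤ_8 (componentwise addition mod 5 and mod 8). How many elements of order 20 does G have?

An element (a,b) has order lcm(ord(a), ord(b)); count pairs with lcm equal to 20.
Enumerating gives 8 such elements.

8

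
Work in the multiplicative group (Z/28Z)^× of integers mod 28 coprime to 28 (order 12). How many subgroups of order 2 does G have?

3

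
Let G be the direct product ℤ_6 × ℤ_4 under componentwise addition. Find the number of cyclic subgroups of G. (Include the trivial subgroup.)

A cyclic subgroup of order d is generated by each of its φ(d) elements of order d, so the cyclic subgroups of order d number (#elements of order d)/φ(d).
Cyclic subgroups by order — order 1: 1; order 2: 3; order 3: 1; order 4: 2; order 6: 3; order 12: 2.
Total: 12.

12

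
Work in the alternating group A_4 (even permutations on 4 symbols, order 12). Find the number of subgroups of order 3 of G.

4

|G| = 12 and 3 | 12, so subgroups of order 3 are possible by Lagrange.
The subgroups of order 3 are: {e, (1 2 3), (1 3 2)}; {e, (1 2 4), (1 4 2)}; {e, (1 3 4), (1 4 3)}; {e, (2 3 4), (2 4 3)}.
So G has 4 subgroups of order 3.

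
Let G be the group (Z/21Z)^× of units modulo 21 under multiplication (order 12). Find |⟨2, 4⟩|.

6

|⟨2⟩| = 6 and |⟨4⟩| = 3, so |H| is a multiple of lcm(6, 3) = 6 and divides |G| = 12.
Closing under the operation: H = {1, 2, 4, 8, 11, 16}, so |H| = 6.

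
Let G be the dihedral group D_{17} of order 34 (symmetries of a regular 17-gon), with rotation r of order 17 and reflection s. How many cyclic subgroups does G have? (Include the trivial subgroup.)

Group the elements of G by the cyclic subgroup they generate; each cyclic subgroup of order d accounts for φ(d) elements.
Cyclic subgroups by order — order 1: 1; order 2: 17; order 17: 1.
Total: 19.

19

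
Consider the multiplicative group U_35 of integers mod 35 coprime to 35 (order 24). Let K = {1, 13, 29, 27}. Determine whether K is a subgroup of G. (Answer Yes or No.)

Yes

|K| = 4 divides |G| = 24, consistent with Lagrange.
K contains the identity, every element's inverse is in K, and K is closed under ·: it is a subgroup.
In fact K = ⟨27⟩.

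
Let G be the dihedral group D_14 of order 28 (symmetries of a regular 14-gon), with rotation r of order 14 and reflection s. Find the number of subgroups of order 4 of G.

7

|G| = 28 and 4 | 28, so subgroups of order 4 are possible by Lagrange.
The subgroups of order 4 are: {e, r^7, r^3s, r^10s}; {e, r^7, r^4s, r^11s}; {e, r^7, r^5s, r^12s}; {e, r^7, r^6s, r^13s}; … (7 in all).
So G has 7 subgroups of order 4.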